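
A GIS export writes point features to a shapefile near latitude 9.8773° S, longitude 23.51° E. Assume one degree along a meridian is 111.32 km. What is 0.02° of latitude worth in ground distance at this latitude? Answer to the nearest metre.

0.02° × 111320 m/° = 2226.4 m.

2226 metres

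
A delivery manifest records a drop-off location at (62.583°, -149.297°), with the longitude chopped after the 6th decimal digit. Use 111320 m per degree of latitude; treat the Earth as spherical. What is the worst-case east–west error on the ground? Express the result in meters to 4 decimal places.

0.0513 meters

Truncating at 6 decimal places can drop up to a full unit in the last place, so the longitude may be off by as much as 1e-06°.
One degree of longitude at 62.583° is 111320 × cos 62.583° ≈ 111320 × 0.4605 = 51258.8 m.
Maximum E–W displacement: 1e-06 × 51258.8 = 0.0512588 m.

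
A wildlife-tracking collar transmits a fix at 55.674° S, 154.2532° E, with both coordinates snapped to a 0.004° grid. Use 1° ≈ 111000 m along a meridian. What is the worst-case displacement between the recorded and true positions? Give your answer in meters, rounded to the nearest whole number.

With a 0.004° grid the true value lies within half a step, ±0.004°/2 = ±0.002°, of the stored one.
Latitude error → 0.002 × 111000 = 222 m along the meridian.
E–W at 55.674°: 0.002° × 111000 × cos 55.674° = 0.002 × 111000 × 0.5639 ≈ 125.186 m.
The two errors are perpendicular, so the maximum displacement is √(222² + 125.186²) ≈ 254.864 m.

255 meters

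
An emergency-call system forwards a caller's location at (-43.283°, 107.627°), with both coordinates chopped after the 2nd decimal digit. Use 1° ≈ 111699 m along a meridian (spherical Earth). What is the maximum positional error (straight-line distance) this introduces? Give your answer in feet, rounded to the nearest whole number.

Truncating at 2 decimal places can drop up to a full unit in the last place, so each coordinate may be off by as much as 0.01°.
Latitude error → 0.01 × 111699 = 1116.99 m along the meridian.
Longitude error → 0.01 × 111699 × cos 43.283° = 0.01 × 111699 × 0.7280 ≈ 813.142 m.
Combining orthogonally: (1116.99² + 813.142²)^½ ≈ 1381.62 m.
Converting: 1381.62 m × 3.2808 ft/m ≈ 4532.9 ft.

4533 feet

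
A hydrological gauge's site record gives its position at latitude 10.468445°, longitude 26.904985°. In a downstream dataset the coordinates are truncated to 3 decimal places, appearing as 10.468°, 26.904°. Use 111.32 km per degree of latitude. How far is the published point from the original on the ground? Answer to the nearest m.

The latitude changed by +0.000445° and the longitude by +0.000985°.
N–S: 0.000445° × 111320 m/° = 49.5374 m.
E–W at 10.468°: 0.000985° × 111320 × cos 10.468° = 0.000985 × 111320 × 0.9834 ≈ 107.825 m.
Hypotenuse of the two orthogonal shifts: √(49.5374² + 107.825²) = 118.66 m.

119 m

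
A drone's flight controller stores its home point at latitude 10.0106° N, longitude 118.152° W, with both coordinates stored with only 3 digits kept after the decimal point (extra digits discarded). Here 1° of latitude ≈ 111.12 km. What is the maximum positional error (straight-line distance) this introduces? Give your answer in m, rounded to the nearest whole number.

156 m

Truncating at 3 decimal places can drop up to a full unit in the last place, so each coordinate may be off by as much as 0.001°.
Latitude error → 0.001 × 111120 = 111.12 m along the meridian.
East–west component at 10.0106°: 0.001° × 111120 × cos 10.0106° ≈ 0.001 × 109428 ≈ 109.428 m.
Combining orthogonally: (111.12² + 109.428²)^½ ≈ 155.956 m.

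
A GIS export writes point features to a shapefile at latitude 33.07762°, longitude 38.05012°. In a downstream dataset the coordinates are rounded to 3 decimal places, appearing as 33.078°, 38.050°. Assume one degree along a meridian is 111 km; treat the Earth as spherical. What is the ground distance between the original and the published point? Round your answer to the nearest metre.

Δlat = 33.07762 − 33.078 = -0.00038°; Δlon = 38.05012 − 38.050 = +0.00012°.
N–S: -0.00038° × 111000 m/° = -42.18 m.
East–west at this latitude: 0.00012° × 111000 × cos 33.078° ≈ 0.00012 × 93010 = 11.1612 m.
Hypotenuse of the two orthogonal shifts: √(42.18² + 11.1612²) = 43.6317 m.

44 metres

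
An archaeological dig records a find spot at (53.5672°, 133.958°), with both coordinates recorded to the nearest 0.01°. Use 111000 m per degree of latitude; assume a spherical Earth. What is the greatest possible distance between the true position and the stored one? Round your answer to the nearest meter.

Rounding to 2 decimal places leaves each coordinate within ±0.005° of the true value.
N–S: 0.005° × 111000 m/° = 555 m.
East–west component at 53.5672°: 0.005° × 111000 × cos 53.5672° ≈ 0.005 × 65920.6 ≈ 329.603 m.
Combining orthogonally: (555² + 329.603²)^½ ≈ 645.495 m.

645 meters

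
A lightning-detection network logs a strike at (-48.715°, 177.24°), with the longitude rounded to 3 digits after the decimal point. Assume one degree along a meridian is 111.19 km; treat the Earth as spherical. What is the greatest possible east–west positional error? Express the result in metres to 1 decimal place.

36.7 metres

Rounding to 3 decimal places leaves the longitude within ±0.0005° of the true value.
At latitude 48.715° a degree of longitude spans 111190 m × cos 48.715° = 111190 × 0.6598 ≈ 73363.7 m.
Maximum E–W displacement: 0.0005 × 73363.7 = 36.6819 m.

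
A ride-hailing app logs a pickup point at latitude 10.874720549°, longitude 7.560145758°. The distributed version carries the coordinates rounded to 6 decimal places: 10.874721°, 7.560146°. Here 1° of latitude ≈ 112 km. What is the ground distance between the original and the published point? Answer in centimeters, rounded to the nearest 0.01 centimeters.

5.71 centimeters

The latitude changed by -0.000000451° and the longitude by -0.000000242°.
N–S: -0.000000451° × 112000 m/° = -0.050512 m.
East–west at this latitude: -0.000000242° × 112000 × cos 10.8747° ≈ -0.000000242 × 109989 = -0.0266173 m.
Combined displacement = (0.050512² + 0.0266173²)^½ ≈ 0.0570959 m.
That is 0.0570959 m = 5.7096 cm.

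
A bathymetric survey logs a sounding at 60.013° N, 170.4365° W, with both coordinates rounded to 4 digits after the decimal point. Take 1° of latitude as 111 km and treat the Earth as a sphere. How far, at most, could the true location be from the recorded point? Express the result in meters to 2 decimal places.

Rounding to 4 decimal places leaves each coordinate within ±5e-05° of the true value.
Latitude error → 5e-05 × 111000 = 5.55 m along the meridian.
Longitude error → 5e-05 × 111000 × cos 60.013° = 5e-05 × 111000 × 0.4998 ≈ 2.77391 m.
Combining orthogonally: (5.55² + 2.77391²)^½ ≈ 6.2046 m.

6.20 meters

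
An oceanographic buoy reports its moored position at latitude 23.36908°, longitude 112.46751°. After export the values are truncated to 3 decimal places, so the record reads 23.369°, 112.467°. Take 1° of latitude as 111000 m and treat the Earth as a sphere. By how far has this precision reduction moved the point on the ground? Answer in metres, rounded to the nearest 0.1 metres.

Δlat = 23.36908 − 23.369 = +0.00008°; Δlon = 112.46751 − 112.467 = +0.00051°.
N–S: 0.00008° × 111000 m/° = 8.88 m.
East–west at this latitude: 0.00051° × 111000 × cos 23.369° ≈ 0.00051 × 101895 = 51.9662 m.
Hypotenuse of the two orthogonal shifts: √(8.88² + 51.9662²) = 52.7195 m.

52.7 metres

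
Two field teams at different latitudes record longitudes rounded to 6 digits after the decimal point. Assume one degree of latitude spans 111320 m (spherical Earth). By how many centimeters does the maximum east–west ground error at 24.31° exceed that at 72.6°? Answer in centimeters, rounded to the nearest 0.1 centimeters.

Rounding to 6 decimal places leaves the longitude within ±5e-07° of the true value.
Error at 24.31° = 5e-07° × 111320 × cos 24.31° ≈ 0.05566 × 0.9113 = 0.050725 m.
At 72.6°: 5e-07° × 111320 × cos 72.6° = 5e-07 × 111320 × 0.2990 ≈ 0.016645 m.
So the lower-latitude error exceeds the higher by 0.050725 − 0.016645 = 0.03408 m.
That is 0.0340801 m = 3.408 cm.

3.4 centimeters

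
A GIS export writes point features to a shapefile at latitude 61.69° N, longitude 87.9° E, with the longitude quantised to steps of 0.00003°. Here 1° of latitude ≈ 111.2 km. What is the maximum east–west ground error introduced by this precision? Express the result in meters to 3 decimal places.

0.791 meters

With a 0.00003° grid the true value lies within half a step, ±0.00003°/2 = ±1.5e-05°, of the stored one.
At latitude 61.69° a degree of longitude spans 111200 m × cos 61.69° = 111200 × 0.4742 ≈ 52735.7 m.
East–west error: 1.5e-05° × 52735.7 m/° ≈ 0.791035 m.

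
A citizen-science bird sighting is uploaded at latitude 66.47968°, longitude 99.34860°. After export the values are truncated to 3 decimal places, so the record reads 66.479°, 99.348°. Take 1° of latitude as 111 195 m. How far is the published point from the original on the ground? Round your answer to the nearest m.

80 m

The latitude changed by +0.00068° and the longitude by +0.00060°.
N–S: 0.00068° × 111195 m/° = 75.6126 m.
E–W at 66.479°: 0.00060° × 111195 × cos 66.479° = 0.00060 × 111195 × 0.3991 ≈ 26.6258 m.
Distance: √(75.6126² + 26.6258²) ≈ 80.1636 m.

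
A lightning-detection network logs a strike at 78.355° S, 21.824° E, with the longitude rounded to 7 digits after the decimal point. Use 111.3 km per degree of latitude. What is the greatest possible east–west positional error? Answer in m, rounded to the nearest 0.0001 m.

0.0011 m

Rounding to 7 decimal places leaves the longitude within ±5e-08° of the true value.
At latitude 78.355° a degree of longitude spans 111300 m × cos 78.355° = 111300 × 0.2018 ≈ 22465.6 m.
Maximum E–W displacement: 5e-08 × 22465.6 = 0.00112328 m.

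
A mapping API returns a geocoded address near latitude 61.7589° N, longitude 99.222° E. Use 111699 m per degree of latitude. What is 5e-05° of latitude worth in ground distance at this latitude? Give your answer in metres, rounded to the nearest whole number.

6 metres

Along a meridian 5e-05° is 5e-05 × 111699 = 5.58495 m.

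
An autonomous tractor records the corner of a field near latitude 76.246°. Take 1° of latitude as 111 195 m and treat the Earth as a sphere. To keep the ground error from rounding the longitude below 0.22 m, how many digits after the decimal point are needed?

At 76.246° one degree of longitude covers 111195 × cos 76.246° ≈ 111195 × 0.2378 ≈ 26437 m.
N decimal places → at most half a unit in the last place, 0.5 × 10⁻ᴺ° = 26437/2 × 10⁻ᴺ m.
Need 0.5 × 26437 × 10⁻ᴺ ≤ 0.22 → 10⁻ᴺ ≤ 1.664e-05, so N ≥ 4.78.
So 5 decimal places suffice (0.132 m); 4 would allow up to 1.32 m.

5 decimal places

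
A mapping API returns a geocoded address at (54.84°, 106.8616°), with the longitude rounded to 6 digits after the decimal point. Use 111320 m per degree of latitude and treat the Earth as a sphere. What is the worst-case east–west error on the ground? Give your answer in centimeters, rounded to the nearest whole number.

3 centimeters

Rounding to 6 decimal places leaves the longitude within ±5e-07° of the true value.
At latitude 54.84° a degree of longitude spans 111320 m × cos 54.84° = 111320 × 0.5759 ≈ 64104.9 m.
East–west error: 5e-07° × 64104.9 m/° ≈ 0.0320525 m.
That is 0.0320525 m = 3.2052 cm.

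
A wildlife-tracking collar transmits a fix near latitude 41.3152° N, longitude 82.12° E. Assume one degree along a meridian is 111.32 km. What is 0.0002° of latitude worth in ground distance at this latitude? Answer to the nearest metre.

Along a meridian 0.0002° is 0.0002 × 111320 = 22.264 m.

22 metres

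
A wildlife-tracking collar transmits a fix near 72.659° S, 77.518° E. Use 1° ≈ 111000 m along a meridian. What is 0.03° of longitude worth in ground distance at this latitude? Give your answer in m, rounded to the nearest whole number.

At 72.659° a degree of longitude is 111000 × cos 72.659° ≈ 33084.4 m, so 0.03° corresponds to 992.533 m.

993 m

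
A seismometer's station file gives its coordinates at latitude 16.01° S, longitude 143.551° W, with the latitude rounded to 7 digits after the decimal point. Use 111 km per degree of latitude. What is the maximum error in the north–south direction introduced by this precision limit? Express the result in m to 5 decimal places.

Rounding to 7 decimal places leaves the latitude within ±5e-08° of the true value.
North–south distance: 5e-08° × 111000 m/° = 0.00555 m.

0.00555 m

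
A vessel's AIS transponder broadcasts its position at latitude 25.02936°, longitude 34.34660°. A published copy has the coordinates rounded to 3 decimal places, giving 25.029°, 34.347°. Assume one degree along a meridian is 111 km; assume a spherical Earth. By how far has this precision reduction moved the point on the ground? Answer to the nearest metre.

The latitude changed by +0.00036° and the longitude by -0.00040°.
N–S: 0.00036° × 111000 m/° = 39.96 m.
E–W at 25.029°: -0.00040° × 111000 × cos 25.029° = -0.00040 × 111000 × 0.9061 ≈ -40.2306 m.
Hypotenuse of the two orthogonal shifts: √(39.96² + 40.2306²) = 56.7036 m.

57 metres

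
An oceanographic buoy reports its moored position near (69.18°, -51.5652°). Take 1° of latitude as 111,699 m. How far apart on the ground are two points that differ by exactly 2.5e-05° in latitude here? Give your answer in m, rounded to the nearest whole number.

2.5e-05° × 111699 m/° = 2.79248 m.

3 m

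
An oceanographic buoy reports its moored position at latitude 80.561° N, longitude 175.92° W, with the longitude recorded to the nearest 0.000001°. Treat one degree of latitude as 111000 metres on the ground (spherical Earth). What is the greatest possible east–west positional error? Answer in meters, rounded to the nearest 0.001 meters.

Rounding to 6 decimal places leaves the longitude within ±5e-07° of the true value.
Parallels shrink by cos φ, so at 80.561° a degree of longitude is 111000 × 0.1640 ≈ 18203.7 m.
Maximum E–W displacement: 5e-07 × 18203.7 = 0.00910186 m.

0.009 meters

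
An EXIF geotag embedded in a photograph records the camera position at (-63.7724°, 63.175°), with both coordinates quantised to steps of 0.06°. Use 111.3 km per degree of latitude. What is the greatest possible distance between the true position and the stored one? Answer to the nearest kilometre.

With a 0.06° grid the true value lies within half a step, ±0.06°/2 = ±0.03°, of the stored one.
North–south component: 0.03° × 111300 = 3339 m.
East–west component at 63.7724°: 0.03° × 111300 × cos 63.7724° ≈ 0.03 × 49187.7 ≈ 1475.63 m.
Worst case both components are at the extreme and orthogonal: √(3339² + 1475.63²) ≈ 3650.54 m.
That is 3650.54 m = 3.6505 km.

4 kilometres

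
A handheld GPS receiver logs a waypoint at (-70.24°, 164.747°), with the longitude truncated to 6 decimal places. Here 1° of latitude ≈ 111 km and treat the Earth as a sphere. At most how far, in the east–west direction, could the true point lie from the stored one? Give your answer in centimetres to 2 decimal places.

Truncating at 6 decimal places can drop up to a full unit in the last place, so the longitude may be off by as much as 1e-06°.
At latitude 70.24° a degree of longitude spans 111000 m × cos 70.24° = 111000 × 0.3381 ≈ 37527 m.
Maximum E–W displacement: 1e-06 × 37527 = 0.037527 m.
That is 0.037527 m = 3.7527 cm.

3.75 centimetres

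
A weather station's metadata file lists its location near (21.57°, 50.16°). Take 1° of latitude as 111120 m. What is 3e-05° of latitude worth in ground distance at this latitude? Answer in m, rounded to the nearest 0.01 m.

Along a meridian 3e-05° is 3e-05 × 111120 = 3.3336 m.

3.33 m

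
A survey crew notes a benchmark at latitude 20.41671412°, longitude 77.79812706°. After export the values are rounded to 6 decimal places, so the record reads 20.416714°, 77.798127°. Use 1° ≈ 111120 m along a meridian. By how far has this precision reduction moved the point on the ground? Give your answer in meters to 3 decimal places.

Δlat = 20.41671412 − 20.416714 = +0.00000012°; Δlon = 77.79812706 − 77.798127 = +0.00000006°.
N–S: 0.00000012° × 111120 m/° = 0.0133344 m.
East–west at this latitude: 0.00000006° × 111120 × cos 20.4167° ≈ 0.00000006 × 104139 = 0.00624837 m.
Hypotenuse of the two orthogonal shifts: √(0.0133344² + 0.00624837²) = 0.0147258 m.

0.015 meters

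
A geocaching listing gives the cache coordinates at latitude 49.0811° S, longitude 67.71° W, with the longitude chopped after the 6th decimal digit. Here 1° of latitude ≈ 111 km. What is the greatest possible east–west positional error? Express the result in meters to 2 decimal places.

Truncating at 6 decimal places can drop up to a full unit in the last place, so the longitude may be off by as much as 1e-06°.
Parallels shrink by cos φ, so at 49.0811° a degree of longitude is 111000 × 0.6550 ≈ 72703.9 m.
So at most 1e-06° × 72703.9 ≈ 0.0727039 m east–west.

0.07 meters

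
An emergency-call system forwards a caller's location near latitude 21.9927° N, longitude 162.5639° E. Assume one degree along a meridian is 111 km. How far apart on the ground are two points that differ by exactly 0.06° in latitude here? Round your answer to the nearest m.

Along a meridian 0.06° is 0.06 × 111000 = 6660 m.

6660 m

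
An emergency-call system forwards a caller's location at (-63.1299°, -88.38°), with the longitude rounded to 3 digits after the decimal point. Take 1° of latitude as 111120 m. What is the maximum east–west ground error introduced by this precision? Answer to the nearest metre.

25 metres

Rounding to 3 decimal places leaves the longitude within ±0.0005° of the true value.
At latitude 63.1299° a degree of longitude spans 111120 m × cos 63.1299° = 111120 × 0.4520 ≈ 50222.8 m.
Maximum E–W displacement: 0.0005 × 50222.8 = 25.1114 m.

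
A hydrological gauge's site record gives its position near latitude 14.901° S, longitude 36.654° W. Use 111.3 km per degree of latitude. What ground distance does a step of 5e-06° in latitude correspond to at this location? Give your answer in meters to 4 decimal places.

Along a meridian 5e-06° is 5e-06 × 111300 = 0.5565 m.

0.5565 meters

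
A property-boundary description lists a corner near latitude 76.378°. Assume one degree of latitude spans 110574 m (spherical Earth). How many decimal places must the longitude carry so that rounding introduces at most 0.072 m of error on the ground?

6 decimal places

At 76.378° one degree of longitude covers 110574 × cos 76.378° ≈ 110574 × 0.2355 ≈ 26041.9 m.
N decimal places → at most half a unit in the last place, 0.5 × 10⁻ᴺ° = 26041.9/2 × 10⁻ᴺ m.
Need 0.5 × 26041.9 × 10⁻ᴺ ≤ 0.072 → 10⁻ᴺ ≤ 5.530e-06, so N ≥ 5.26.
At 5 places the error can reach 0.13 m, but 6 places keeps it to 0.013 m.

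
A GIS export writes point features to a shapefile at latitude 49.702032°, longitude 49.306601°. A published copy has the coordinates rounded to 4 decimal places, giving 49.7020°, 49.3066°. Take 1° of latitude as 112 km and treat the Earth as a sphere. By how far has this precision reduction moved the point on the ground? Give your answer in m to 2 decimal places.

Δlat = 49.702032 − 49.7020 = +0.000032°; Δlon = 49.306601 − 49.3066 = +0.000001°.
N–S: 0.000032° × 112000 m/° = 3.584 m.
East–west at this latitude: 0.000001° × 112000 × cos 49.702° ≈ 0.000001 × 72437.5 = 0.0724375 m.
Hypotenuse of the two orthogonal shifts: √(3.584² + 0.0724375²) = 3.58473 m.

3.58 m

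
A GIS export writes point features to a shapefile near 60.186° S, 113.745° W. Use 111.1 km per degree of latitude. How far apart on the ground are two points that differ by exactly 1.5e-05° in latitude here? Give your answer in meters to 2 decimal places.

1.5e-05° × 111100 m/° = 1.6665 m.

1.67 meters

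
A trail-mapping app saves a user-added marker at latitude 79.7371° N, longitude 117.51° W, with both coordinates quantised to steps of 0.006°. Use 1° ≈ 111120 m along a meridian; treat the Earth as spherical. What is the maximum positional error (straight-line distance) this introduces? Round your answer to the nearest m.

339 m

With a 0.006° grid the true value lies within half a step, ±0.006°/2 = ±0.003°, of the stored one.
N–S: 0.003° × 111120 m/° = 333.36 m.
East–west component at 79.7371°: 0.003° × 111120 × cos 79.7371° ≈ 0.003 × 19797.7 ≈ 59.3931 m.
The two errors are perpendicular, so the maximum displacement is √(333.36² + 59.3931²) ≈ 338.61 m.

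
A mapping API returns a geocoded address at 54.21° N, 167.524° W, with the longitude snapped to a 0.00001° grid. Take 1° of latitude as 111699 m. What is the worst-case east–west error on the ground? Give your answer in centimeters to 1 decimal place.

32.7 centimeters

With a 0.00001° grid the true value lies within half a step, ±0.00001°/2 = ±5e-06°, of the stored one.
One degree of longitude at 54.21° is 111699 × cos 54.21° ≈ 111699 × 0.5848 = 65323.4 m.
Maximum E–W displacement: 5e-06 × 65323.4 = 0.326617 m.
That is 0.326617 m = 32.662 cm.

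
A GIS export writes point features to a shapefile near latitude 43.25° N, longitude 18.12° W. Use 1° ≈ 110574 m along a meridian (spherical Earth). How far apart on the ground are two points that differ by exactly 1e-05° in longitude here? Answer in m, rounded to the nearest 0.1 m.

1e-05° of longitude at 43.25° is 1e-05 × 110574 × cos 43.25° ≈ 1e-05 × 80538.9 = 0.805389 m.

0.8 m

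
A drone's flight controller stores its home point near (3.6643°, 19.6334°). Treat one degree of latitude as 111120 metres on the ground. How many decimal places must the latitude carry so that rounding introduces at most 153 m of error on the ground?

One degree of latitude covers 111120 m.
Rounding to N decimal places gives at most 0.5 × 10⁻ᴺ degrees of error, i.e. 0.5 × 10⁻ᴺ × 111120 m.
Setting 55560 × 10⁻ᴺ ≤ 153 gives 10ᴺ ≥ 363.1, i.e. N ≥ 2.56.
N = 2 would give 556 m (too coarse); N = 3 gives 55.6 m ≤ 153 m.

3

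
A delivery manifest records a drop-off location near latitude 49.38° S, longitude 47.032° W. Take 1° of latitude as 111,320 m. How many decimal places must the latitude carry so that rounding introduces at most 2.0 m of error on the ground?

5 decimal places

One degree of latitude covers 111320 m.
With N decimal places the half-ulp bound is 0.5·10⁻ᴺ°, or 0.5·10⁻ᴺ × 111320 m on the ground.
Need 0.5 × 111320 × 10⁻ᴺ ≤ 2.0 → 10⁻ᴺ ≤ 3.593e-05, so N ≥ 4.44.
At 4 places the error can reach 5.57 m, but 5 places keeps it to 0.557 m.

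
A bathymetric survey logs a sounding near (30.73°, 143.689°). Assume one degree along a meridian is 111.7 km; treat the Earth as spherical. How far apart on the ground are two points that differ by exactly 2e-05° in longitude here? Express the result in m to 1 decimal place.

At 30.73° a degree of longitude is 111700 × cos 30.73° ≈ 96015.6 m, so 2e-05° corresponds to 1.92031 m.

1.9 m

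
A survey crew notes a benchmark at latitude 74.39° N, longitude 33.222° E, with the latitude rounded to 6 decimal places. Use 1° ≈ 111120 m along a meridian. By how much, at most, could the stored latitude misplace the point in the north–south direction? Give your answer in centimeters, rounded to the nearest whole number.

6 centimeters

Rounding to 6 decimal places leaves the latitude within ±5e-07° of the true value.
So the N–S error is at most 5e-07 × 111120 = 0.05556 m.
That is 0.05556 m = 5.556 cm.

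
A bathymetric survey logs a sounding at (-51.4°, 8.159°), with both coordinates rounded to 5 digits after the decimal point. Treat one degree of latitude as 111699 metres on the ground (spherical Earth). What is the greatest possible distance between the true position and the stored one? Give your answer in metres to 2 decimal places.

0.66 metres

Rounding to 5 decimal places leaves each coordinate within ±5e-06° of the true value.
N–S: 5e-06° × 111699 m/° = 0.558495 m.
Longitude error → 5e-06 × 111699 × cos 51.4° = 5e-06 × 111699 × 0.6239 ≈ 0.348434 m.
Worst case both components are at the extreme and orthogonal: √(0.558495² + 0.348434²) ≈ 0.658272 m.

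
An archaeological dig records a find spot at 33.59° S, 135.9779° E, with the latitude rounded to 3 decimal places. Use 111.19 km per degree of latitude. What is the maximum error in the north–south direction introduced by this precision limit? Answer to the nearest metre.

Rounding to 3 decimal places leaves the latitude within ±0.0005° of the true value.
Along the meridian that is 0.0005° × 111190 m/° = 55.595 m.

56 metres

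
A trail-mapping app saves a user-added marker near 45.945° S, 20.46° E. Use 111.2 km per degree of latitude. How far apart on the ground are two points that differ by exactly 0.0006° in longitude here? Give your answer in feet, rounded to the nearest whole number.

152 feet

0.0006° of longitude at 45.945° is 0.0006 × 111200 × cos 45.945° ≈ 0.0006 × 77322.8 = 46.3937 m.
Converting: 46.3937 m × 3.2808 ft/m ≈ 152.21 ft.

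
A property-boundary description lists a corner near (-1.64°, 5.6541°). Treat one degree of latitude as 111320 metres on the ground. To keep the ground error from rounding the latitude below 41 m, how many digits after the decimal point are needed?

One degree of latitude covers 111320 m.
N decimal places → at most half a unit in the last place, 0.5 × 10⁻ᴺ° = 111320/2 × 10⁻ᴺ m.
Setting 55660 × 10⁻ᴺ ≤ 41 gives 10ᴺ ≥ 1358, i.e. N ≥ 3.13.
So 4 decimal places suffice (5.57 m); 3 would allow up to 55.7 m.

4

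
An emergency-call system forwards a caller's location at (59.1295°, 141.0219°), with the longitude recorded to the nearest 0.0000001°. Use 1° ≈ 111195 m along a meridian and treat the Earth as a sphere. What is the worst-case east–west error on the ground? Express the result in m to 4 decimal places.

Rounding to 7 decimal places leaves the longitude within ±5e-08° of the true value.
At latitude 59.1295° a degree of longitude spans 111195 m × cos 59.1295° = 111195 × 0.5131 ≈ 57054.1 m.
East–west error: 5e-08° × 57054.1 m/° ≈ 0.0028527 m.

0.0029 m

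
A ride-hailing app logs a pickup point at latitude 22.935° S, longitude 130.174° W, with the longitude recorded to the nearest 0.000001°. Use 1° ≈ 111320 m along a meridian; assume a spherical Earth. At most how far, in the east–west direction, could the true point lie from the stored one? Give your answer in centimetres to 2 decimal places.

Rounding to 6 decimal places leaves the longitude within ±5e-07° of the true value.
At latitude 22.935° a degree of longitude spans 111320 m × cos 22.935° = 111320 × 0.9209 ≈ 102520 m.
East–west error: 5e-07° × 102520 m/° ≈ 0.0512599 m.
That is 0.0512599 m = 5.126 cm.

5.13 centimetres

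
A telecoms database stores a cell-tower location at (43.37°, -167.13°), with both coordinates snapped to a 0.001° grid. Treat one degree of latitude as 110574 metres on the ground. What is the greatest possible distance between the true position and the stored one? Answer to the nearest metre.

68 metres

With a 0.001° grid the true value lies within half a step, ±0.001°/2 = ±0.0005°, of the stored one.
Latitude error → 0.0005 × 110574 = 55.287 m along the meridian.
E–W at 43.37°: 0.0005° × 110574 × cos 43.37° = 0.0005 × 110574 × 0.7269 ≈ 40.19 m.
Combining orthogonally: (55.287² + 40.19²)^½ ≈ 68.3512 m.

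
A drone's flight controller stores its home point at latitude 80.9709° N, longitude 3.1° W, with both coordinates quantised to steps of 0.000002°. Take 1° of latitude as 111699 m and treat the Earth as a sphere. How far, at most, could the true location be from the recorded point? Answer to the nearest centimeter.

With a 0.000002° grid the true value lies within half a step, ±0.000002°/2 = ±1e-06°, of the stored one.
North–south component: 1e-06° × 111699 = 0.111699 m.
Longitude error → 1e-06 × 111699 × cos 80.9709° = 1e-06 × 111699 × 0.1569 ≈ 0.0175296 m.
Combining orthogonally: (0.111699² + 0.0175296²)^½ ≈ 0.113066 m.
That is 0.113066 m = 11.307 cm.

11 centimeters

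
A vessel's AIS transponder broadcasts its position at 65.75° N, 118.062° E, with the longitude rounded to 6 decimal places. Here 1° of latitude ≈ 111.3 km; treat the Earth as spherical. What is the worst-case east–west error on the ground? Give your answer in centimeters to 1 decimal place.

Rounding to 6 decimal places leaves the longitude within ±5e-07° of the true value.
At latitude 65.75° a degree of longitude spans 111300 m × cos 65.75° = 111300 × 0.4107 ≈ 45713 m.
Maximum E–W displacement: 5e-07 × 45713 = 0.0228565 m.
That is 0.0228565 m = 2.2857 cm.

2.3 centimeters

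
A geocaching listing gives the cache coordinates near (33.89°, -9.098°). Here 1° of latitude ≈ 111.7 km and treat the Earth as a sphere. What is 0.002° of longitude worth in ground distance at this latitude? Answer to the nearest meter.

One degree of longitude here spans 111700 × cos 33.89° = 111700 × 0.8301 ≈ 92723.2 m; 0.002° of that is 185.446 m.

185 meters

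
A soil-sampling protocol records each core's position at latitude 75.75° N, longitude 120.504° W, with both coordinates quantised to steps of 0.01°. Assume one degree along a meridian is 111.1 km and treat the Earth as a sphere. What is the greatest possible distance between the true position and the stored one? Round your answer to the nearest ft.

1877 ft

With a 0.01° grid the true value lies within half a step, ±0.01°/2 = ±0.005°, of the stored one.
North–south component: 0.005° × 111100 = 555.5 m.
East–west component at 75.75°: 0.005° × 111100 × cos 75.75° ≈ 0.005 × 27347.6 ≈ 136.738 m.
Combining orthogonally: (555.5² + 136.738²)^½ ≈ 572.082 m.
In feet: 572.082 m ÷ 0.3048 ≈ 1876.9 ft.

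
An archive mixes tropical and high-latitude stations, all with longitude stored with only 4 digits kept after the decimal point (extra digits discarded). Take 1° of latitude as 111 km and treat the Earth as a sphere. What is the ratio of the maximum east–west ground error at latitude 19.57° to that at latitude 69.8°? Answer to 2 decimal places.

Truncating at 4 decimal places can drop up to a full unit in the last place, so the longitude may be off by as much as 0.0001°.
At 19.57°: 0.0001° × 111000 × cos 19.57° = 0.0001 × 111000 × 0.9422 ≈ 10.459 m.
Error at 69.8° = 0.0001° × 111000 × cos 69.8° ≈ 11.1 × 0.3453 = 3.8328 m.
The ratio reduces to cos 19.57° / cos 69.8° = 0.9422/0.3453 ≈ 2.7288.

2.73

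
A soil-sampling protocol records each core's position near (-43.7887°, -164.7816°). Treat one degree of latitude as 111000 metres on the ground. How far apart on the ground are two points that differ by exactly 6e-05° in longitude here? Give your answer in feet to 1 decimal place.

15.8 feet

One degree of longitude here spans 111000 × cos 43.7887° = 111000 × 0.7219 ≈ 80130.5 m; 6e-05° of that is 4.80783 m.
Converting: 4.80783 m × 3.2808 ft/m ≈ 15.774 ft.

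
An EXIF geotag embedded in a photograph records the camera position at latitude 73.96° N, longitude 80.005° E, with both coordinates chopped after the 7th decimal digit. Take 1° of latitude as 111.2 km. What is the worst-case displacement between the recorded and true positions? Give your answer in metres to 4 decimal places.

Truncating at 7 decimal places can drop up to a full unit in the last place, so each coordinate may be off by as much as 1e-07°.
North–south component: 1e-07° × 111200 = 0.01112 m.
East–west component at 73.96°: 1e-07° × 111200 × cos 73.96° ≈ 1e-07 × 30725.5 ≈ 0.00307255 m.
Combining orthogonally: (0.01112² + 0.00307255²)^½ ≈ 0.0115367 m.

0.0115 metres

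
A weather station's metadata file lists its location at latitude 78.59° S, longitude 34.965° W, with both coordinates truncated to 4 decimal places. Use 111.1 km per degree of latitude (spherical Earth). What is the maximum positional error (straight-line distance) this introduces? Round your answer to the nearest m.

11 m

Truncating at 4 decimal places can drop up to a full unit in the last place, so each coordinate may be off by as much as 0.0001°.
North–south component: 0.0001° × 111100 = 11.11 m.
E–W at 78.59°: 0.0001° × 111100 × cos 78.59° = 0.0001 × 111100 × 0.1978 ≈ 2.19787 m.
Combining orthogonally: (11.11² + 2.19787²)^½ ≈ 11.3253 m.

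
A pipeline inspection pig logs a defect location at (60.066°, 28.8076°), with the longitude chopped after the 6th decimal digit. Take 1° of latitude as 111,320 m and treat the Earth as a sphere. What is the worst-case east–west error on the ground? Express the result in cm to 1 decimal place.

Truncating at 6 decimal places can drop up to a full unit in the last place, so the longitude may be off by as much as 1e-06°.
At latitude 60.066° a degree of longitude spans 111320 m × cos 60.066° = 111320 × 0.4990 ≈ 55548.9 m.
East–west error: 1e-06° × 55548.9 m/° ≈ 0.0555489 m.
That is 0.0555489 m = 5.5549 cm.

5.6 cm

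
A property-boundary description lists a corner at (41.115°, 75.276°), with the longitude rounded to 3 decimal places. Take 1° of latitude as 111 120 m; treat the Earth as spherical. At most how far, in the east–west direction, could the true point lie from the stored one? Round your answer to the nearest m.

Rounding to 3 decimal places leaves the longitude within ±0.0005° of the true value.
Parallels shrink by cos φ, so at 41.115° a degree of longitude is 111120 × 0.7534 ≈ 83716.8 m.
Maximum E–W displacement: 0.0005 × 83716.8 = 41.8584 m.

42 m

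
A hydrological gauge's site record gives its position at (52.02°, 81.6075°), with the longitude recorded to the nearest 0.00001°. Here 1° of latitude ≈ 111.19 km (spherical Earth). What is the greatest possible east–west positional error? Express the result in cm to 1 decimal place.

34.2 cm

Rounding to 5 decimal places leaves the longitude within ±5e-06° of the true value.
One degree of longitude at 52.02° is 111190 × cos 52.02° ≈ 111190 × 0.6154 = 68424.8 m.
East–west error: 5e-06° × 68424.8 m/° ≈ 0.342124 m.
That is 0.342124 m = 34.212 cm.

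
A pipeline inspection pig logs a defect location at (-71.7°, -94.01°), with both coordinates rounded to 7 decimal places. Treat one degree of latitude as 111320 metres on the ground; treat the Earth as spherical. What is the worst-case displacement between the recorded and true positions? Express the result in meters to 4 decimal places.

Rounding to 7 decimal places leaves each coordinate within ±5e-08° of the true value.
Latitude error → 5e-08 × 111320 = 0.005566 m along the meridian.
Longitude error → 5e-08 × 111320 × cos 71.7° = 5e-08 × 111320 × 0.3140 ≈ 0.00174768 m.
Worst case both components are at the extreme and orthogonal: √(0.005566² + 0.00174768²) ≈ 0.00583393 m.

0.0058 meters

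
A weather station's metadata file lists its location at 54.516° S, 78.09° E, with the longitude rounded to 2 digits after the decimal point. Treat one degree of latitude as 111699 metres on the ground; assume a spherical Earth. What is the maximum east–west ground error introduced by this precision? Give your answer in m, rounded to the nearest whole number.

Rounding to 2 decimal places leaves the longitude within ±0.005° of the true value.
One degree of longitude at 54.516° is 111699 × cos 54.516° ≈ 111699 × 0.5805 = 64838.5 m.
East–west error: 0.005° × 64838.5 m/° ≈ 324.193 m.

324 m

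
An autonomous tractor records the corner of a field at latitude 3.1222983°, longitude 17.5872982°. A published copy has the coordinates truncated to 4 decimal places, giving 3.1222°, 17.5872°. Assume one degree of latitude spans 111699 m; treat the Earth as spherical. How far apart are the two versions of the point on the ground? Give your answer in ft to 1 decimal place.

50.9 ft

Δlat = 3.1222983 − 3.1222 = +0.0000983°; Δlon = 17.5872982 − 17.5872 = +0.0000982°.
North–south shift: 0.0000983 × 111699 = 10.98 m.
E–W at 3.1222°: 0.0000982° × 111699 × cos 3.1222° = 0.0000982 × 111699 × 0.9985 ≈ 10.9526 m.
Hypotenuse of the two orthogonal shifts: √(10.98² + 10.9526²) = 15.5087 m.
Converting: 15.5087 m × 3.2808 ft/m ≈ 50.882 ft.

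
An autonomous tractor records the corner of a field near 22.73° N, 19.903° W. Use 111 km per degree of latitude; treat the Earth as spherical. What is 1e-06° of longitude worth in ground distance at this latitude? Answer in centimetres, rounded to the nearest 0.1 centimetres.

10.2 centimetres

One degree of longitude here spans 111000 × cos 22.73° = 111000 × 0.9223 ≈ 102379 m; 1e-06° of that is 0.102379 m.
That is 0.102379 m = 10.238 cm.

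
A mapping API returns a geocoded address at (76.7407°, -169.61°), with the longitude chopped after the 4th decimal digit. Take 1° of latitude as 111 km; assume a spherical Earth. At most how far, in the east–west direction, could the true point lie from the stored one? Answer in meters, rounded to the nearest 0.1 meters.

2.5 meters

Truncating at 4 decimal places can drop up to a full unit in the last place, so the longitude may be off by as much as 0.0001°.
Parallels shrink by cos φ, so at 76.7407° a degree of longitude is 111000 × 0.2294 ≈ 25458.8 m.
East–west error: 0.0001° × 25458.8 m/° ≈ 2.54588 m.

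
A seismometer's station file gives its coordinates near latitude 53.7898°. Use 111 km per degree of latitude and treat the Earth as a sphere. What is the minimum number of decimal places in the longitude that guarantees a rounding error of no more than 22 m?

4 decimal places

At 53.7898° one degree of longitude covers 111000 × cos 53.7898° ≈ 111000 × 0.5907 ≈ 65573.2 m.
N decimal places → at most half a unit in the last place, 0.5 × 10⁻ᴺ° = 65573.2/2 × 10⁻ᴺ m.
Need 0.5 × 65573.2 × 10⁻ᴺ ≤ 22 → 10⁻ᴺ ≤ 6.710e-04, so N ≥ 3.17.
N = 3 would give 32.8 m (too coarse); N = 4 gives 3.28 m ≤ 22 m.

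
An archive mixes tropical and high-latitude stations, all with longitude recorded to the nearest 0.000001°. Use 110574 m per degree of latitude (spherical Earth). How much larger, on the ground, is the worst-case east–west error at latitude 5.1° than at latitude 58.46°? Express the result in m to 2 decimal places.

Rounding to 6 decimal places leaves the longitude within ±5e-07° of the true value.
At 5.1°: 5e-07° × 110574 × cos 5.1° = 5e-07 × 110574 × 0.9960 ≈ 0.055068 m.
Error at 58.46° = 5e-07° × 110574 × cos 58.46° ≈ 0.055287 × 0.5231 = 0.02892 m.
So the lower-latitude error exceeds the higher by 0.055068 − 0.02892 = 0.026148 m.

0.03 m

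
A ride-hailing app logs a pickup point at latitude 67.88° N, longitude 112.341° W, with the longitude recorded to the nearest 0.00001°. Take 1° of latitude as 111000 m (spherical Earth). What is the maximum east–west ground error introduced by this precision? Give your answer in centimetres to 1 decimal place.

20.9 centimetres

Rounding to 5 decimal places leaves the longitude within ±5e-06° of the true value.
Parallels shrink by cos φ, so at 67.88° a degree of longitude is 111000 × 0.3765 ≈ 41796.8 m.
So at most 5e-06° × 41796.8 ≈ 0.208984 m east–west.
That is 0.208984 m = 20.898 cm.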